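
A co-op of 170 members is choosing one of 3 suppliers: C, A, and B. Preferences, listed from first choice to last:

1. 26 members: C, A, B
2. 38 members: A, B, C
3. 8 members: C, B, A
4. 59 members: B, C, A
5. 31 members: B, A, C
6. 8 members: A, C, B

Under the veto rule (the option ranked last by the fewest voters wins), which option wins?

B

Last-place votes: C 69, A 67, B 34.
B is ranked last by the fewest voters, so B wins.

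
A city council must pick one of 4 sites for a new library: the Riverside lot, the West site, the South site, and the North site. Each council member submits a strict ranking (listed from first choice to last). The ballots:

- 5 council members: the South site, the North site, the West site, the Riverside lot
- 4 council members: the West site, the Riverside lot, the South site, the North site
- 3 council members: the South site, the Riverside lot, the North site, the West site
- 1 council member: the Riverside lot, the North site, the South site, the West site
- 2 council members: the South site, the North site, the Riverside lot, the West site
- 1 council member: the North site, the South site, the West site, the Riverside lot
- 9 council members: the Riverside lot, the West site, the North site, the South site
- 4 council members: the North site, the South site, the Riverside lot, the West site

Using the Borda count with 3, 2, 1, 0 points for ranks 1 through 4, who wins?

the Riverside lot

the Riverside lot: 5·0 + 4·2 + 3·2 + 1·3 + 2·1 + 1·0 + 9·3 + 4·1 = 50
the West site: 5·1 + 4·3 + 3·0 + 1·0 + 2·0 + 1·1 + 9·2 + 4·0 = 36
the South site: 5·3 + 4·1 + 3·3 + 1·1 + 2·3 + 1·2 + 9·0 + 4·2 = 45
the North site: 5·2 + 4·0 + 3·1 + 1·2 + 2·2 + 1·3 + 9·1 + 4·3 = 43
the Riverside lot has the highest Borda score (50).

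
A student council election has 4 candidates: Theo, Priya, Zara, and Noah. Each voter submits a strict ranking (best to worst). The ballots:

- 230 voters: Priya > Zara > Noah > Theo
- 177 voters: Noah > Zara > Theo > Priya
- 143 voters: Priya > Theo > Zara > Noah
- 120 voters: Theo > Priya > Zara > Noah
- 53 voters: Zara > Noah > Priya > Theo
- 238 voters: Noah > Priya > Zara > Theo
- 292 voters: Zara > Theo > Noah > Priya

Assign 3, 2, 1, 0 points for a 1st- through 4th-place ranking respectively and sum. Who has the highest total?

Theo: 230·0 + 177·1 + 143·2 + 120·3 + 53·0 + 238·0 + 292·2 = 1407
Priya: 230·3 + 177·0 + 143·3 + 120·2 + 53·1 + 238·2 + 292·0 = 1888
Zara: 230·2 + 177·2 + 143·1 + 120·1 + 53·3 + 238·1 + 292·3 = 2350
Noah: 230·1 + 177·3 + 143·0 + 120·0 + 53·2 + 238·3 + 292·1 = 1873
Zara has the highest Borda score (2350).

Zara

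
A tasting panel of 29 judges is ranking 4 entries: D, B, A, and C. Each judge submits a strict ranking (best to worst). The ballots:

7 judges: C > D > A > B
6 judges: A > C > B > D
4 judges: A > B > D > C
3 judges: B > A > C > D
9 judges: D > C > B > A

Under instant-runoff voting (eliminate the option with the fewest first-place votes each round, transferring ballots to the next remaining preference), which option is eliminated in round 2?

C

Round 1: D 9, B 3, A 10, C 7. Eliminate B.
Round 2: D 9, A 13, C 7. Eliminate C.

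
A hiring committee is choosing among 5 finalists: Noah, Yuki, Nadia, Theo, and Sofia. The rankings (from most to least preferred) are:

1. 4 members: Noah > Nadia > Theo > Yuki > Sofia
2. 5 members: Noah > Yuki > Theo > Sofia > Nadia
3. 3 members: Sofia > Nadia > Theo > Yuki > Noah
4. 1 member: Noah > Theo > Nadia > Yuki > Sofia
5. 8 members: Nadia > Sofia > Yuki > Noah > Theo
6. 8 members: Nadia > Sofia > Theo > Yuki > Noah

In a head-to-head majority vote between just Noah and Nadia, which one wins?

Voters preferring Noah to Nadia: 10; preferring Nadia to Noah: 19.
Nadia wins the head-to-head.

Nadia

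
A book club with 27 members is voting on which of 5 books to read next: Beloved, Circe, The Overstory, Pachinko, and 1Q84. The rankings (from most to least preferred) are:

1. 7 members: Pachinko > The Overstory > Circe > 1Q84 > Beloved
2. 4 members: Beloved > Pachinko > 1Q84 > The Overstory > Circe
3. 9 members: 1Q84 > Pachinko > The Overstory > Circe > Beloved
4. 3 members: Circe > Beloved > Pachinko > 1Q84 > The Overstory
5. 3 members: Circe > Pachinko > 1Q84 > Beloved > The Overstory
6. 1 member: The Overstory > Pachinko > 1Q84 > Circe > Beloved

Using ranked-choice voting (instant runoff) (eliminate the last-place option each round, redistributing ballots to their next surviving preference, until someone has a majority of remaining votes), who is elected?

Pachinko

Round 1: Beloved 4, Circe 6, The Overstory 1, Pachinko 7, 1Q84 9. Eliminate The Overstory.
Round 2: Beloved 4, Circe 6, Pachinko 8, 1Q84 9. Eliminate Beloved.
Round 3: Circe 6, Pachinko 12, 1Q84 9. Eliminate Circe.
Round 4: Pachinko 18, 1Q84 9. Pachinko has a majority.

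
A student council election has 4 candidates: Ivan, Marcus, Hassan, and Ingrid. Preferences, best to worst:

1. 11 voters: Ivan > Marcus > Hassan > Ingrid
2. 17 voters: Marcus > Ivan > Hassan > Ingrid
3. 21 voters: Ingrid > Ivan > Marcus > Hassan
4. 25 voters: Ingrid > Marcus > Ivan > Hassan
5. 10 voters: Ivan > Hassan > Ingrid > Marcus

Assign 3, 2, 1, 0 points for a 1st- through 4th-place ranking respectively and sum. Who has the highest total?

Ivan: 11·3 + 17·2 + 21·2 + 25·1 + 10·3 = 164
Marcus: 11·2 + 17·3 + 21·1 + 25·2 + 10·0 = 144
Hassan: 11·1 + 17·1 + 21·0 + 25·0 + 10·2 = 48
Ingrid: 11·0 + 17·0 + 21·3 + 25·3 + 10·1 = 148
Ivan has the highest Borda score (164).

Ivan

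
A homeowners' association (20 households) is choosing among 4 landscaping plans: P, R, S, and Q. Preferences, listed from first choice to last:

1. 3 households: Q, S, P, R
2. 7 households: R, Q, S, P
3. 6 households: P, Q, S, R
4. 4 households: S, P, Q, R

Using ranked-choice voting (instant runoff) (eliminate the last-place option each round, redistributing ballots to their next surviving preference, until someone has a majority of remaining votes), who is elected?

Round 1: P 6, R 7, S 4, Q 3. Eliminate Q.
Round 2: P 6, R 7, S 7. Eliminate P.
Round 3: R 7, S 13. S has a majority.

S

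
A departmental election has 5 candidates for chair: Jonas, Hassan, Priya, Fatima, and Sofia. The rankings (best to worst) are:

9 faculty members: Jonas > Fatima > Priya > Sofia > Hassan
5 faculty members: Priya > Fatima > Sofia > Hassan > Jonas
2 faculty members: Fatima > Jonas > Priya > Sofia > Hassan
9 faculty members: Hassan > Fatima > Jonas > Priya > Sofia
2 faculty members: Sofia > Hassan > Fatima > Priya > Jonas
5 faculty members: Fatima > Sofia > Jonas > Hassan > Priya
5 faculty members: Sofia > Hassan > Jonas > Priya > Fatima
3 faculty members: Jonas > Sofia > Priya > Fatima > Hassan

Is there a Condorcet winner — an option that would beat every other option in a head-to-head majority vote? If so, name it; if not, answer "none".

Fatima

Fatima vs Jonas: 23–17 for Fatima.
Fatima vs Hassan: 24–16 for Fatima.
Fatima vs Priya: 27–13 for Fatima.
Fatima vs Sofia: 30–10 for Fatima.
Fatima beats every other option head-to-head.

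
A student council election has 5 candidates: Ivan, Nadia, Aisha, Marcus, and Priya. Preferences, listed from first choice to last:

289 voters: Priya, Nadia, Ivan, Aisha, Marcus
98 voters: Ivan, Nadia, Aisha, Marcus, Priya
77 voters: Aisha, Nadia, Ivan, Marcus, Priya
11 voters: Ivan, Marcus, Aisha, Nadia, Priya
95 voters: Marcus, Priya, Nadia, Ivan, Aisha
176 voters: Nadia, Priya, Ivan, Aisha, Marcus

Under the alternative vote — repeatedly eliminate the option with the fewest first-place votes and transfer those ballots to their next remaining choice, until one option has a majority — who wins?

Priya

Round 1: Ivan 109, Nadia 176, Aisha 77, Marcus 95, Priya 289. Eliminate Aisha.
Round 2: Ivan 109, Nadia 253, Marcus 95, Priya 289. Eliminate Marcus.
Round 3: Ivan 109, Nadia 253, Priya 384. Priya has a majority.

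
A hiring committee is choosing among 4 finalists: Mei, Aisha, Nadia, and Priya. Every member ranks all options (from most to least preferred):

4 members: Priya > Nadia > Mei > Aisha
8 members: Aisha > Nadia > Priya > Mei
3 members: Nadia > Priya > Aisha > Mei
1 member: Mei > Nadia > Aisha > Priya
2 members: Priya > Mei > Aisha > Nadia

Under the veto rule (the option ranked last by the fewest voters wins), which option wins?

Last-place votes: Mei 11, Aisha 4, Nadia 2, Priya 1.
Priya is ranked last by the fewest voters, so Priya wins.

Priya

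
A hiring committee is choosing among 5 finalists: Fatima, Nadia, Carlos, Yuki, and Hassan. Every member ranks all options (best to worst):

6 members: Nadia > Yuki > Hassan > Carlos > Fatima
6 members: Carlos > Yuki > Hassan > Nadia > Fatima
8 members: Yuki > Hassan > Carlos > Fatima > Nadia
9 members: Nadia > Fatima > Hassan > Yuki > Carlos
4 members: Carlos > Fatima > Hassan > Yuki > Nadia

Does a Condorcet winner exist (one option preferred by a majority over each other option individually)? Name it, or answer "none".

Yuki

Yuki vs Fatima: 20–13 for Yuki.
Yuki vs Nadia: 18–15 for Yuki.
Yuki vs Carlos: 23–10 for Yuki.
Yuki vs Hassan: 20–13 for Yuki.
Yuki beats every other option head-to-head.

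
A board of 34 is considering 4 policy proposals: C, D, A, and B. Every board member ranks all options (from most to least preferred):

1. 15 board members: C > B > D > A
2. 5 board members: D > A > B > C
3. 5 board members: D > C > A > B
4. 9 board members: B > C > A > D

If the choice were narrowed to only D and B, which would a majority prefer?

B

Voters preferring D to B: 10; preferring B to D: 24.
B wins the head-to-head.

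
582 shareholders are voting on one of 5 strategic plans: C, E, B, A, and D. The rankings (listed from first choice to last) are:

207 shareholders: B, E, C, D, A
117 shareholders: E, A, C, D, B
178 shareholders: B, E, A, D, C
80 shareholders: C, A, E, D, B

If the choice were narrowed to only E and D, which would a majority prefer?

Voters preferring E to D: 582; preferring D to E: 0.
E wins the head-to-head.

E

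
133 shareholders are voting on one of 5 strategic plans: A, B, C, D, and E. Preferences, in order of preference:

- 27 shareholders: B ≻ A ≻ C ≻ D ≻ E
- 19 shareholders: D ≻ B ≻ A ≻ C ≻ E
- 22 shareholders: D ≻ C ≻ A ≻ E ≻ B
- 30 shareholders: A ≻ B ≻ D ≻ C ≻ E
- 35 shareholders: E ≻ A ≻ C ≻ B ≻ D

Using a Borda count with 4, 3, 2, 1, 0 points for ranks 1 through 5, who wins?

A: 27·3 + 19·2 + 22·2 + 30·4 + 35·3 = 388
B: 27·4 + 19·3 + 22·0 + 30·3 + 35·1 = 290
C: 27·2 + 19·1 + 22·3 + 30·1 + 35·2 = 239
D: 27·1 + 19·4 + 22·4 + 30·2 + 35·0 = 251
E: 27·0 + 19·0 + 22·1 + 30·0 + 35·4 = 162
A has the highest Borda score (388).

A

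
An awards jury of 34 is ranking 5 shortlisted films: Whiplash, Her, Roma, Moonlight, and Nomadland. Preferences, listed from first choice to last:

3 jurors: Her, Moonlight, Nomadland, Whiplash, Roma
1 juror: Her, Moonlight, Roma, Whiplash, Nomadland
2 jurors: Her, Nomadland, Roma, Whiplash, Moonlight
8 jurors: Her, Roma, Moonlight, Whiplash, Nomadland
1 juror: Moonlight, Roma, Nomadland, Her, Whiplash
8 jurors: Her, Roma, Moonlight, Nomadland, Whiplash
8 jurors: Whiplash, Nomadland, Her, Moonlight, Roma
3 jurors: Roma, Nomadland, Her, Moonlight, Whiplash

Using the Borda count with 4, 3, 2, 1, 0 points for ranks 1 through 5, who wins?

Her

Whiplash: 3·1 + 1·1 + 2·1 + 8·1 + 1·0 + 8·0 + 8·4 + 3·0 = 46
Her: 3·4 + 1·4 + 2·4 + 8·4 + 1·1 + 8·4 + 8·2 + 3·2 = 111
Roma: 3·0 + 1·2 + 2·2 + 8·3 + 1·3 + 8·3 + 8·0 + 3·4 = 69
Moonlight: 3·3 + 1·3 + 2·0 + 8·2 + 1·4 + 8·2 + 8·1 + 3·1 = 59
Nomadland: 3·2 + 1·0 + 2·3 + 8·0 + 1·2 + 8·1 + 8·3 + 3·3 = 55
Her has the highest Borda score (111).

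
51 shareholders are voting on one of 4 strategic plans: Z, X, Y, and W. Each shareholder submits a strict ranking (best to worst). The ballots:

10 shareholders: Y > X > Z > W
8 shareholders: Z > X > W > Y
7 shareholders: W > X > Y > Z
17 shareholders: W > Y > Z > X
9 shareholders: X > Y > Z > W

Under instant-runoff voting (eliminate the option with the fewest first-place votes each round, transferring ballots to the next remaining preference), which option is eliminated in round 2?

Y

Round 1: Z 8, X 9, Y 10, W 24. Eliminate Z.
Round 2: X 17, Y 10, W 24. Eliminate Y.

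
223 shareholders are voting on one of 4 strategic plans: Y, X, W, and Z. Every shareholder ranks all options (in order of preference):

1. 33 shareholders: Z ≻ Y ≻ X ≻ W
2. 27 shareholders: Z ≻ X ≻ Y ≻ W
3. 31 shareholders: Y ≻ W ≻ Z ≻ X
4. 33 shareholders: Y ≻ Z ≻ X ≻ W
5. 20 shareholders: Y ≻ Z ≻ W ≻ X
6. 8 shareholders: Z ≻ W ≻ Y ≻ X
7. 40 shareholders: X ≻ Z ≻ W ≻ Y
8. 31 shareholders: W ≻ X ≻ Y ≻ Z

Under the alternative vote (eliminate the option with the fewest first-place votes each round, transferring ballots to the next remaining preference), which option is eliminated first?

Round 1: Y 84, X 40, W 31, Z 68. Eliminate W.

W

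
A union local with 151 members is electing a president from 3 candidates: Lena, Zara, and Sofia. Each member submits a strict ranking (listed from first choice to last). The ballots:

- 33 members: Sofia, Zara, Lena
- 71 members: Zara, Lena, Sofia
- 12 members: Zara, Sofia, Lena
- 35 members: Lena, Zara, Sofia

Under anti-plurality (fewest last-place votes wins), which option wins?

Zara

Last-place votes: Lena 45, Zara 0, Sofia 106.
Zara is ranked last by the fewest voters, so Zara wins.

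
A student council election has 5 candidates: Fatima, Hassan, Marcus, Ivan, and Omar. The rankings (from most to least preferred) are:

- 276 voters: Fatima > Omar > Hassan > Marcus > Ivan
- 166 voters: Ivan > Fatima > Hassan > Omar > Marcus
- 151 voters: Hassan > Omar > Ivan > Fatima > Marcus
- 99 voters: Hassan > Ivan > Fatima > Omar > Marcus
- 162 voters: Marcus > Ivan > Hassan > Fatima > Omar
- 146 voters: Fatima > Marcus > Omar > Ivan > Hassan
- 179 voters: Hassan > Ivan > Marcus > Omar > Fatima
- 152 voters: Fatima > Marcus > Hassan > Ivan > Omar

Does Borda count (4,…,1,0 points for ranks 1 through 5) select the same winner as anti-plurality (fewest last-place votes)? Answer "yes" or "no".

Borda — scores: Fatima 3305, Hassan 3228, Marcus 2176, Ivan 2584, Omar 2017. Winner: Fatima.
Anti-plurality — last-place votes: Fatima 179, Hassan 146, Marcus 416, Ivan 276, Omar 314. Winner: Hassan.
The two methods disagree.

no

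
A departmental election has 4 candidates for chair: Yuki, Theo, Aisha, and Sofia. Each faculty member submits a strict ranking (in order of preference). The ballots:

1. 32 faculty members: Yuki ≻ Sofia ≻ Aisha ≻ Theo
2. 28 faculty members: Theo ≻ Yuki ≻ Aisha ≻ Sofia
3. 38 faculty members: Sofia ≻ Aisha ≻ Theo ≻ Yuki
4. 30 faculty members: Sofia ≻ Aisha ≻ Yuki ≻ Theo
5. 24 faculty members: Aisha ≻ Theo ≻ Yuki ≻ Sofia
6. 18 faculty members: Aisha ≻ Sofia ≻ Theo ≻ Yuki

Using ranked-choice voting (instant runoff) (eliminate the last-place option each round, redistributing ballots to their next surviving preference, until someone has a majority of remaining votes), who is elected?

Sofia

Round 1: Yuki 32, Theo 28, Aisha 42, Sofia 68. Eliminate Theo.
Round 2: Yuki 60, Aisha 42, Sofia 68. Eliminate Aisha.
Round 3: Yuki 84, Sofia 86. Sofia has a majority.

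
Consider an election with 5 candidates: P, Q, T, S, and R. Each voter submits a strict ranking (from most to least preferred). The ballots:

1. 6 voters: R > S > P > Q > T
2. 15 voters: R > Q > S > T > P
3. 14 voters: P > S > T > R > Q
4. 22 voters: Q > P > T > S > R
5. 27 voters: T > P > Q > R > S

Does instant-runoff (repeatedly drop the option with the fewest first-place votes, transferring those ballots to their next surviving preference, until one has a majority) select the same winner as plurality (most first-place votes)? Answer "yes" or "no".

Instant-runoff — R1 P 14, Q 22, T 27, S 0, R 21 (S out); R2 P 14, Q 22, T 27, R 21 (P out); R3 Q 22, T 41, R 21 (R out); R4 Q 43, T 41 (Q winner). Winner: Q.
Plurality — first-place votes: P 14, Q 22, T 27, S 0, R 21. Winner: T.
The two methods disagree.

no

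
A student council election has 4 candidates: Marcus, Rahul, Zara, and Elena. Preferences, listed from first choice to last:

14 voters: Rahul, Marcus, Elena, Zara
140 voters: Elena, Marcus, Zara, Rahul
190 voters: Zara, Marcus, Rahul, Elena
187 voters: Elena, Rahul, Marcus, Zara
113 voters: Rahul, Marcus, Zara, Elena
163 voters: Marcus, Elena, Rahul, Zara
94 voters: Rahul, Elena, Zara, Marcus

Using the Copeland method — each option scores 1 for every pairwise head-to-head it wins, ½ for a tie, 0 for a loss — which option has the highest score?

Marcus: beats Rahul, Zara, and Elena → score 3.
Rahul: beats Zara; loses to Marcus and Elena → score 1.
Zara: loses to Marcus, Rahul, and Elena → score 0.
Elena: beats Rahul and Zara; loses to Marcus → score 2.
Marcus has the best pairwise record.

Marcus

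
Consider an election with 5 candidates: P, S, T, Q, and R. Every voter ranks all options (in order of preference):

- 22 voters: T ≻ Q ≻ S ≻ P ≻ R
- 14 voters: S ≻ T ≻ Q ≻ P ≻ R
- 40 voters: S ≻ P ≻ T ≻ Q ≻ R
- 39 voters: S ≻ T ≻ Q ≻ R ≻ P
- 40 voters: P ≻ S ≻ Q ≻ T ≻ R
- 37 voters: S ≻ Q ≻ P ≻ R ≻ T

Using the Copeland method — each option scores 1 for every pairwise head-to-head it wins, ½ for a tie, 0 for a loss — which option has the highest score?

P: beats T and R; loses to S and Q → score 2.
S: beats P, T, Q, and R → score 4.
T: beats Q and R; loses to P and S → score 2.
Q: beats P and R; loses to S and T → score 2.
R: loses to P, S, T, and Q → score 0.
S has the best pairwise record.

S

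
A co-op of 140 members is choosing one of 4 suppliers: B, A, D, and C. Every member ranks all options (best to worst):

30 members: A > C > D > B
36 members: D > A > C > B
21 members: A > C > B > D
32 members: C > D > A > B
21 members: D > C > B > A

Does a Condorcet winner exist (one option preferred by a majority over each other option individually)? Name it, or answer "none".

none

Checking pairwise contests:
A beats B 119–21.
D beats A 89–51.
C beats D 83–57.
A beats C 87–53.
Every option loses at least one head-to-head, so there is no Condorcet winner.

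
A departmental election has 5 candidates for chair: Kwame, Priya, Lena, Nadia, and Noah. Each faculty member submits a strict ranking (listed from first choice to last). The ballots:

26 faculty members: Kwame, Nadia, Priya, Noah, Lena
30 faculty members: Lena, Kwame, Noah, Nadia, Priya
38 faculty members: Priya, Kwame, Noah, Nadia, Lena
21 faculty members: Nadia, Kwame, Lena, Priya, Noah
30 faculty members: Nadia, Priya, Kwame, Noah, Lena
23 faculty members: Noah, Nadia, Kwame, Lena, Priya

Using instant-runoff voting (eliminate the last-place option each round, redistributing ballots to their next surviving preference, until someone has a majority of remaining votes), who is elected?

Round 1: Kwame 26, Priya 38, Lena 30, Nadia 51, Noah 23. Eliminate Noah.
Round 2: Kwame 26, Priya 38, Lena 30, Nadia 74. Eliminate Kwame.
Round 3: Priya 38, Lena 30, Nadia 100. Nadia has a majority.

Nadia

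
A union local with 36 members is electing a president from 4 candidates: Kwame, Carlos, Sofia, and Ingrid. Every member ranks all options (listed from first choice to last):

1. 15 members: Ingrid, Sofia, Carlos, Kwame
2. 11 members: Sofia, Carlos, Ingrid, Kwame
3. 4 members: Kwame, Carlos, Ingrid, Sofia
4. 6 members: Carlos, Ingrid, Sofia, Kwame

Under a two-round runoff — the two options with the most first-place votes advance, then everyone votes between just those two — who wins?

Round 1 first-place votes: Kwame 4, Carlos 6, Sofia 11, Ingrid 15.
Ingrid and Sofia advance.
Runoff: Ingrid is preferred to Sofia by 25 voters; Sofia by 11.
Ingrid wins the runoff.

Ingrid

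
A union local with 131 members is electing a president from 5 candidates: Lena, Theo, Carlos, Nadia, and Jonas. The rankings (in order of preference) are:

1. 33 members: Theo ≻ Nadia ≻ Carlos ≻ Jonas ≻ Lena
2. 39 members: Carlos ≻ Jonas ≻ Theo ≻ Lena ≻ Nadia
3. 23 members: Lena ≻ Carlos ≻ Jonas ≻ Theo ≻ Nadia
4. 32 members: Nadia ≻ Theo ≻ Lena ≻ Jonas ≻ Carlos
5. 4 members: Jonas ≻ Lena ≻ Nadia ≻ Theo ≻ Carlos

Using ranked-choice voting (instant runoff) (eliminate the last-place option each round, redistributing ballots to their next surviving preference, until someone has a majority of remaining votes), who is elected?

Round 1: Lena 23, Theo 33, Carlos 39, Nadia 32, Jonas 4. Eliminate Jonas.
Round 2: Lena 27, Theo 33, Carlos 39, Nadia 32. Eliminate Lena.
Round 3: Theo 33, Carlos 62, Nadia 36. Eliminate Theo.
Round 4: Carlos 62, Nadia 69. Nadia has a majority.

Nadia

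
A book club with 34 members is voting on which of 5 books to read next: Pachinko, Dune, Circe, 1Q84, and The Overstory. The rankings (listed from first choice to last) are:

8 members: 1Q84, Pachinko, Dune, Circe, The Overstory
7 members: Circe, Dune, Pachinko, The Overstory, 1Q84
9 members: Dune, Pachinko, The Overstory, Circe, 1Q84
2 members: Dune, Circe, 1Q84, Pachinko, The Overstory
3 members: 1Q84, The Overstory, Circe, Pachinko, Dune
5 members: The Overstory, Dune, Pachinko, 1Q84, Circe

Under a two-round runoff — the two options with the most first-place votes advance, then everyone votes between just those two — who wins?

Dune

Round 1 first-place votes: Pachinko 0, Dune 11, Circe 7, 1Q84 11, The Overstory 5.
Dune and 1Q84 advance.
Runoff: Dune is preferred to 1Q84 by 23 voters; 1Q84 by 11.
Dune wins the runoff.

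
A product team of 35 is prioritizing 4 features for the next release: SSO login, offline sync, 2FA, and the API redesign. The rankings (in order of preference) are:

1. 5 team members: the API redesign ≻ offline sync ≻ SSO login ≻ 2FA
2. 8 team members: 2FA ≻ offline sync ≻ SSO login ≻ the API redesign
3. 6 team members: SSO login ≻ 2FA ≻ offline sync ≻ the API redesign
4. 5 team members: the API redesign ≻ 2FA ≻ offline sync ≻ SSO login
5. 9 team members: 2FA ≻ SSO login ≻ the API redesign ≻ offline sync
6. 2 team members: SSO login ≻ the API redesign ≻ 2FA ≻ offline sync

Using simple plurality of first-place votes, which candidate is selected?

2FA

First-place votes: SSO login 8, offline sync 0, 2FA 17, the API redesign 10.
2FA has the most first-place votes.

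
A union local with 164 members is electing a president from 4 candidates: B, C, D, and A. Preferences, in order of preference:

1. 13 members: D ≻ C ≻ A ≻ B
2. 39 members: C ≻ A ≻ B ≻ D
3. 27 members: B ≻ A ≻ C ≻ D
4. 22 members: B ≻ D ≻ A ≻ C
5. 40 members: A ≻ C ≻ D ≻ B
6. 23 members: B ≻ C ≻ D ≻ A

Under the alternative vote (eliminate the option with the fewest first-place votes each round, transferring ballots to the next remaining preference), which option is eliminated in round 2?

A

Round 1: B 72, C 39, D 13, A 40. Eliminate D.
Round 2: B 72, C 52, A 40. Eliminate A.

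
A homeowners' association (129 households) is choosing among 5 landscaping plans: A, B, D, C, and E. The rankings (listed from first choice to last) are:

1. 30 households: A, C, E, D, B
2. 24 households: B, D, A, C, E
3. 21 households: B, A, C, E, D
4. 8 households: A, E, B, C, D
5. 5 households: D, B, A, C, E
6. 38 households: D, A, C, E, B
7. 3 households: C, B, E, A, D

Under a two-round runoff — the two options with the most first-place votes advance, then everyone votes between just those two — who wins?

Round 1 first-place votes: A 38, B 45, D 43, C 3, E 0.
B and D advance.
Runoff: B is preferred to D by 56 voters; D by 73.
D wins the runoff.

D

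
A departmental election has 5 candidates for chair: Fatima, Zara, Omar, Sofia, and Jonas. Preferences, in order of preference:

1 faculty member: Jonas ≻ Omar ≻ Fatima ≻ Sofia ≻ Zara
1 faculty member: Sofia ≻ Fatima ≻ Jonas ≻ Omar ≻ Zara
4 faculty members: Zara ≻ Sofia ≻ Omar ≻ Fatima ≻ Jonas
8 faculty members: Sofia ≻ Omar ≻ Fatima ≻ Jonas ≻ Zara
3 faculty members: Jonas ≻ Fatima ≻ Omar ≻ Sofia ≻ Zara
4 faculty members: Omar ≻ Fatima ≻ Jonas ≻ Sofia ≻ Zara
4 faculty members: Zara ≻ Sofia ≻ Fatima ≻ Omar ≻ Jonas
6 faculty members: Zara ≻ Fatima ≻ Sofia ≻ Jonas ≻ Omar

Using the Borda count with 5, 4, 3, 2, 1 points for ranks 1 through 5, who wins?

Sofia

Fatima: 1·3 + 1·4 + 4·2 + 8·3 + 3·4 + 4·4 + 4·3 + 6·4 = 103
Zara: 1·1 + 1·1 + 4·5 + 8·1 + 3·1 + 4·1 + 4·5 + 6·5 = 87
Omar: 1·4 + 1·2 + 4·3 + 8·4 + 3·3 + 4·5 + 4·2 + 6·1 = 93
Sofia: 1·2 + 1·5 + 4·4 + 8·5 + 3·2 + 4·2 + 4·4 + 6·3 = 111
Jonas: 1·5 + 1·3 + 4·1 + 8·2 + 3·5 + 4·3 + 4·1 + 6·2 = 71
Sofia has the highest Borda score (111).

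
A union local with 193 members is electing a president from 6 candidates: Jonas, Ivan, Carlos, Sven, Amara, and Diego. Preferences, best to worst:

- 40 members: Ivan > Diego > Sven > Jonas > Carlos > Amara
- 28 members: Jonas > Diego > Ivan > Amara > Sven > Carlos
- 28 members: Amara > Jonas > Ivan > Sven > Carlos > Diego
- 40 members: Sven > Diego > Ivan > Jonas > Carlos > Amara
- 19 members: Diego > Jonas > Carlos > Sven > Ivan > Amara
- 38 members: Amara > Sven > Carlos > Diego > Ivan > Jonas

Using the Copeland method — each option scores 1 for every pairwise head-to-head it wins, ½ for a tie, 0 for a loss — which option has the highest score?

Jonas: beats Carlos and Amara; loses to Ivan, Sven, and Diego → score 2.
Ivan: beats Jonas, Carlos, and Amara; loses to Sven and Diego → score 3.
Carlos: beats Amara; loses to Jonas, Ivan, Sven, and Diego → score 1.
Sven: beats Jonas, Ivan, Carlos, Amara, and Diego → score 5.
Amara: loses to Jonas, Ivan, Carlos, Sven, and Diego → score 0.
Diego: beats Jonas, Ivan, Carlos, and Amara; loses to Sven → score 4.
Sven has the best pairwise record.

Sven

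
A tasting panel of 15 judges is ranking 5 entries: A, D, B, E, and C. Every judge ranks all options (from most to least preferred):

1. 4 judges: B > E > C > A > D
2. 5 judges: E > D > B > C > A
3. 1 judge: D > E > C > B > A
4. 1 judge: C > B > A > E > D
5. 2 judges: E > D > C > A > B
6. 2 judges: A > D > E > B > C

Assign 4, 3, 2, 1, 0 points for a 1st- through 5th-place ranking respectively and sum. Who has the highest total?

A: 4·1 + 5·0 + 1·0 + 1·2 + 2·1 + 2·4 = 16
D: 4·0 + 5·3 + 1·4 + 1·0 + 2·3 + 2·3 = 31
B: 4·4 + 5·2 + 1·1 + 1·3 + 2·0 + 2·1 = 32
E: 4·3 + 5·4 + 1·3 + 1·1 + 2·4 + 2·2 = 48
C: 4·2 + 5·1 + 1·2 + 1·4 + 2·2 + 2·0 = 23
E has the highest Borda score (48).

E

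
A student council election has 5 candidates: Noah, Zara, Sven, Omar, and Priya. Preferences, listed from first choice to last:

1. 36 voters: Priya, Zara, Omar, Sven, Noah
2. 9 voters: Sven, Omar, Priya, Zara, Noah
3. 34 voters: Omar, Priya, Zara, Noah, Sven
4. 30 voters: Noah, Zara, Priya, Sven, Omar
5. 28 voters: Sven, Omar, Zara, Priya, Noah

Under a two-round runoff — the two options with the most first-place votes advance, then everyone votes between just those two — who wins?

Round 1 first-place votes: Noah 30, Zara 0, Sven 37, Omar 34, Priya 36.
Sven and Priya advance.
Runoff: Sven is preferred to Priya by 37 voters; Priya by 100.
Priya wins the runoff.

Priya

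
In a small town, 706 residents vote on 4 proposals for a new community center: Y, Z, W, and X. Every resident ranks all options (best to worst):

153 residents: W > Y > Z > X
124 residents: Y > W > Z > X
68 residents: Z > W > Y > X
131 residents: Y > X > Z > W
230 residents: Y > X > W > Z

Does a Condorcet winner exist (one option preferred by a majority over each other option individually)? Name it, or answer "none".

Y vs Z: 638–68 for Y.
Y vs W: 485–221 for Y.
Y vs X: 706–0 for Y.
Y beats every other option head-to-head.

Y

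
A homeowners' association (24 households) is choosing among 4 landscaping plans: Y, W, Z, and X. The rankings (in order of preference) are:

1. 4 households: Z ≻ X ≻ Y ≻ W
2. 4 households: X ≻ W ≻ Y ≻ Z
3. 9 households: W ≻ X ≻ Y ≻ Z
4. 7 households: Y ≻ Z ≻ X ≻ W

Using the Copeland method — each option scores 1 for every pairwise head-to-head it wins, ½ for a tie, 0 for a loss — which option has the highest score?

X

Y: beats Z; loses to W and X → score 1.
W: beats Y and Z; loses to X → score 2.
Z: loses to Y, W, and X → score 0.
X: beats Y, W, and Z → score 3.
X has the best pairwise record.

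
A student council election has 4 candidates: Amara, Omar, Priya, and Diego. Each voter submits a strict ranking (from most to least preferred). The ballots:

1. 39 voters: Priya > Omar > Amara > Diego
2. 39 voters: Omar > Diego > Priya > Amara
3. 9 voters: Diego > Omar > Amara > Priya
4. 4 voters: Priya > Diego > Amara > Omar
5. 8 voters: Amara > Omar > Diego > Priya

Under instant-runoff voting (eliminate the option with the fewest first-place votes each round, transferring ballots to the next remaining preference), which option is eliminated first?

Amara

Round 1: Amara 8, Omar 39, Priya 43, Diego 9. Eliminate Amara.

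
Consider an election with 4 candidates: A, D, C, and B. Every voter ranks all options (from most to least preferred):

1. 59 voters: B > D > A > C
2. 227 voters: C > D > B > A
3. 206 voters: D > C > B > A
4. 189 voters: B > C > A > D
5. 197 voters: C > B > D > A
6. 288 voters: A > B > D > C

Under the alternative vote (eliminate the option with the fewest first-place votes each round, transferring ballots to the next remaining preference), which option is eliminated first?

Round 1: A 288, D 206, C 424, B 248. Eliminate D.

D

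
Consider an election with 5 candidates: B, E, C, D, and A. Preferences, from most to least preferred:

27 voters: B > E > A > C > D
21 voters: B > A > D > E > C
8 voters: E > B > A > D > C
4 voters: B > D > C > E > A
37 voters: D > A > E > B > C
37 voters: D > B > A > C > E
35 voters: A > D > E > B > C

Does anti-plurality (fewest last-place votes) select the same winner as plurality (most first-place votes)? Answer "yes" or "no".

Anti-plurality — last-place votes: B 0, E 37, C 101, D 27, A 4. Winner: B.
Plurality — first-place votes: B 52, E 8, C 0, D 74, A 35. Winner: D.
The two methods disagree.

no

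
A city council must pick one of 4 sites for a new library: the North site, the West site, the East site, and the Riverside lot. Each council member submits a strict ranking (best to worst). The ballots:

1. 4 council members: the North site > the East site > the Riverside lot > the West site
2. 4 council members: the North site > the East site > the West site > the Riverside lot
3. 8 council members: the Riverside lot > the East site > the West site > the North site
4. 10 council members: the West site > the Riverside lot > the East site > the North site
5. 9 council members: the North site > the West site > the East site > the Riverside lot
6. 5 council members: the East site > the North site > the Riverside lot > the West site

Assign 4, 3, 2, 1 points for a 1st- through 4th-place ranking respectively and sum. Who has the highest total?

the East site

the North site: 4·4 + 4·4 + 8·1 + 10·1 + 9·4 + 5·3 = 101
the West site: 4·1 + 4·2 + 8·2 + 10·4 + 9·3 + 5·1 = 100
the East site: 4·3 + 4·3 + 8·3 + 10·2 + 9·2 + 5·4 = 106
the Riverside lot: 4·2 + 4·1 + 8·4 + 10·3 + 9·1 + 5·2 = 93
the East site has the highest Borda score (106).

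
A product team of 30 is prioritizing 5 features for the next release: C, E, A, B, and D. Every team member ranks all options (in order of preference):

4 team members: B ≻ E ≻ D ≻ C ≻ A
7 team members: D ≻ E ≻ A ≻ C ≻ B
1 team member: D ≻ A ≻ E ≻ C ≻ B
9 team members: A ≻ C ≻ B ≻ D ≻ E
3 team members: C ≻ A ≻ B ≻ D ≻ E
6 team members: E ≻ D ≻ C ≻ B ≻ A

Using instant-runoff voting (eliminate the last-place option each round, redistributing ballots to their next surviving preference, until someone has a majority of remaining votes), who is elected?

Round 1: C 3, E 6, A 9, B 4, D 8. Eliminate C.
Round 2: E 6, A 12, B 4, D 8. Eliminate B.
Round 3: E 10, A 12, D 8. Eliminate D.
Round 4: E 17, A 13. E has a majority.

E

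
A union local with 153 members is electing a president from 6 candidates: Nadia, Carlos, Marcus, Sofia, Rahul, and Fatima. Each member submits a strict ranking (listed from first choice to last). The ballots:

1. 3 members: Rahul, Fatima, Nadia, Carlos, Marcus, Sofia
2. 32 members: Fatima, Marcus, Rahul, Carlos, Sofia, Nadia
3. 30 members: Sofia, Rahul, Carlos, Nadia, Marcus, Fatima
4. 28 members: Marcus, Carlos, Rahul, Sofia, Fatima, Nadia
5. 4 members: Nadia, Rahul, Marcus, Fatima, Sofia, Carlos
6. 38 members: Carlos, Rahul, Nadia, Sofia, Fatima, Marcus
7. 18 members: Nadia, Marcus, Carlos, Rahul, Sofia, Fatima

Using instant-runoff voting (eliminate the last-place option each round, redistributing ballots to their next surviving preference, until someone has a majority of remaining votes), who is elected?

Marcus

Round 1: Nadia 22, Carlos 38, Marcus 28, Sofia 30, Rahul 3, Fatima 32. Eliminate Rahul.
Round 2: Nadia 22, Carlos 38, Marcus 28, Sofia 30, Fatima 35. Eliminate Nadia.
Round 3: Carlos 38, Marcus 50, Sofia 30, Fatima 35. Eliminate Sofia.
Round 4: Carlos 68, Marcus 50, Fatima 35. Eliminate Fatima.
Round 5: Carlos 71, Marcus 82. Marcus has a majority.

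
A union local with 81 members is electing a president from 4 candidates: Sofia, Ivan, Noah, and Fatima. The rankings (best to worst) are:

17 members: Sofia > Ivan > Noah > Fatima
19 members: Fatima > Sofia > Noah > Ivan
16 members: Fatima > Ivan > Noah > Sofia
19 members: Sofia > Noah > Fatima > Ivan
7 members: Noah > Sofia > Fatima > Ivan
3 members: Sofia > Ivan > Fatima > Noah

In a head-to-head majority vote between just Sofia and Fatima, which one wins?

Voters preferring Sofia to Fatima: 46; preferring Fatima to Sofia: 35.
Sofia wins the head-to-head.

Sofia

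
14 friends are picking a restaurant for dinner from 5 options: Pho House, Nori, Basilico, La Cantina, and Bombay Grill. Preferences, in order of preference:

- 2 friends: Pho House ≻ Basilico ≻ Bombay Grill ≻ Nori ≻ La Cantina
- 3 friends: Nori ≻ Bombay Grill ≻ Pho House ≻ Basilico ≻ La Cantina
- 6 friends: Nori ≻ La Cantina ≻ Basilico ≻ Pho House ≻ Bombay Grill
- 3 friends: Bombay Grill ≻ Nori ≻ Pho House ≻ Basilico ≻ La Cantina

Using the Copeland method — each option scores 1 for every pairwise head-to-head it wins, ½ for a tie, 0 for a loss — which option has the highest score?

Pho House: beats Basilico, La Cantina, and Bombay Grill; loses to Nori → score 3.
Nori: beats Pho House, Basilico, La Cantina, and Bombay Grill → score 4.
Basilico: beats La Cantina and Bombay Grill; loses to Pho House and Nori → score 2.
La Cantina: loses to Pho House, Nori, Basilico, and Bombay Grill → score 0.
Bombay Grill: beats La Cantina; loses to Pho House, Nori, and Basilico → score 1.
Nori has the best pairwise record.

Nori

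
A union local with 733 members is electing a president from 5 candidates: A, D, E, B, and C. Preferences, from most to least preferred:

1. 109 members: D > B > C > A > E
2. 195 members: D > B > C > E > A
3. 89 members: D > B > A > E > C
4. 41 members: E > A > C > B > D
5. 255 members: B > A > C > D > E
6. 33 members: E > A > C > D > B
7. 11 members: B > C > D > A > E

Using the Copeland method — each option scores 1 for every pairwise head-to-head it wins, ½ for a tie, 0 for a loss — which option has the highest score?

D

A: beats E and C; loses to D and B → score 2.
D: beats A, E, B, and C → score 4.
E: loses to A, D, B, and C → score 0.
B: beats A, E, and C; loses to D → score 3.
C: beats E; loses to A, D, and B → score 1.
D has the best pairwise record.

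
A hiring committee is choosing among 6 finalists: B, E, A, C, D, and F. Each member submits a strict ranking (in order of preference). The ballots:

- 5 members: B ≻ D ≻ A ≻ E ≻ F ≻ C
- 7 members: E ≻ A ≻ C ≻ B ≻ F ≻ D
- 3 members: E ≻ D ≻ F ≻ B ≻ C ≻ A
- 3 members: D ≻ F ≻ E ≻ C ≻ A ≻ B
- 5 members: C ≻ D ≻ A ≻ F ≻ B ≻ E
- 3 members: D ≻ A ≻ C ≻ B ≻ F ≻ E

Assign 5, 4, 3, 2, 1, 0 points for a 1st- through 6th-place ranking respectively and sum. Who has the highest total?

B: 5·5 + 7·2 + 3·2 + 3·0 + 5·1 + 3·2 = 56
E: 5·2 + 7·5 + 3·5 + 3·3 + 5·0 + 3·0 = 69
A: 5·3 + 7·4 + 3·0 + 3·1 + 5·3 + 3·4 = 73
C: 5·0 + 7·3 + 3·1 + 3·2 + 5·5 + 3·3 = 64
D: 5·4 + 7·0 + 3·4 + 3·5 + 5·4 + 3·5 = 82
F: 5·1 + 7·1 + 3·3 + 3·4 + 5·2 + 3·1 = 46
D has the highest Borda score (82).

D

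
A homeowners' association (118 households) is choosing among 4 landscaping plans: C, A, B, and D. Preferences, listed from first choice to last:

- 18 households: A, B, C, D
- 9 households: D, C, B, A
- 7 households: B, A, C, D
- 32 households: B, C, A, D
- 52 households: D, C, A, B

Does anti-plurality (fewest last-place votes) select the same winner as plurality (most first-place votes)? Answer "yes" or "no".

no

Anti-plurality — last-place votes: C 0, A 9, B 52, D 57. Winner: C.
Plurality — first-place votes: C 0, A 18, B 39, D 61. Winner: D.
The two methods disagree.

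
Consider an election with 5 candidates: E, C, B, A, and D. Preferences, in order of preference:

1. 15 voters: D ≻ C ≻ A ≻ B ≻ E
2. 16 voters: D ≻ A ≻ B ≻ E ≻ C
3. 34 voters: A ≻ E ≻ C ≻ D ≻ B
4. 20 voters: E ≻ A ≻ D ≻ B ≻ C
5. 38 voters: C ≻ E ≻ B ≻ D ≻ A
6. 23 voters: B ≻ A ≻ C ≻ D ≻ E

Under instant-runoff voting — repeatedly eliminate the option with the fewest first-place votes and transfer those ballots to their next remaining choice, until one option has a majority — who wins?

Round 1: E 20, C 38, B 23, A 34, D 31. Eliminate E.
Round 2: C 38, B 23, A 54, D 31. Eliminate B.
Round 3: C 38, A 77, D 31. A has a majority.

A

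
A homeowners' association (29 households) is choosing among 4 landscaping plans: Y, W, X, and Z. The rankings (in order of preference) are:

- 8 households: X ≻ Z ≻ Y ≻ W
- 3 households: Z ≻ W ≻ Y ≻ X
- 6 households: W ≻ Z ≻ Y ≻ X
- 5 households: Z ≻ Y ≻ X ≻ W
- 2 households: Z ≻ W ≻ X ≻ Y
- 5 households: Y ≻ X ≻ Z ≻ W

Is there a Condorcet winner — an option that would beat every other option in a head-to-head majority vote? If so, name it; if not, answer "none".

Z

Z vs Y: 24–5 for Z.
Z vs W: 23–6 for Z.
Z vs X: 16–13 for Z.
Z beats every other option head-to-head.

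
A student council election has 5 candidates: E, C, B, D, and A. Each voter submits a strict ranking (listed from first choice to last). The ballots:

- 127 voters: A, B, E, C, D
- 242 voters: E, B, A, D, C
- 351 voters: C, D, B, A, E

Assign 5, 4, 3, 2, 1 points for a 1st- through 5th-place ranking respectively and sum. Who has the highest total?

B

E: 127·3 + 242·5 + 351·1 = 1942
C: 127·2 + 242·1 + 351·5 = 2251
B: 127·4 + 242·4 + 351·3 = 2529
D: 127·1 + 242·2 + 351·4 = 2015
A: 127·5 + 242·3 + 351·2 = 2063
B has the highest Borda score (2529).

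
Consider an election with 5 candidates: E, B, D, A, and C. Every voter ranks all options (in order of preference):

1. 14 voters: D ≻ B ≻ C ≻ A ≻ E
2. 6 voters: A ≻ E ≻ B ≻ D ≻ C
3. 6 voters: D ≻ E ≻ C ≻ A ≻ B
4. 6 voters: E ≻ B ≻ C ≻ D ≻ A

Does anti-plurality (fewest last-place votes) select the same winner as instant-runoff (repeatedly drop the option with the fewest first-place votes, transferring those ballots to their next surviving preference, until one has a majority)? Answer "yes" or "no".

Anti-plurality — last-place votes: E 14, B 6, D 0, A 6, C 6. Winner: D.
Instant-runoff — R1 E 6, B 0, D 20, A 6, C 0 (D winner). Winner: D.
The two methods agree.

yes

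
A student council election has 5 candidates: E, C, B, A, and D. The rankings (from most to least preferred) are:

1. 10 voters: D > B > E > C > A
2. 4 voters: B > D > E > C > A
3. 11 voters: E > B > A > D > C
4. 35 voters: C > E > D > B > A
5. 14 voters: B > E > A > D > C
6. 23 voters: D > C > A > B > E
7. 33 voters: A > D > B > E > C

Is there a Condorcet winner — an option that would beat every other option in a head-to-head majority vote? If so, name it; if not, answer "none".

D vs E: 70–60 for D.
D vs C: 95–35 for D.
D vs B: 101–29 for D.
D vs A: 72–58 for D.
D beats every other option head-to-head.

D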